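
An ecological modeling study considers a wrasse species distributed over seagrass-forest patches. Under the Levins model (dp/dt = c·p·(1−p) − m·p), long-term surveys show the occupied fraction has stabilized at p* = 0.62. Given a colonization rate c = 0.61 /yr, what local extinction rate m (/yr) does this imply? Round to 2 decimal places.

0.23

At equilibrium c(1−p*) = m.
m = 0.61 × (1 − 0.62) = 0.61 × 0.3800 = 0.2318.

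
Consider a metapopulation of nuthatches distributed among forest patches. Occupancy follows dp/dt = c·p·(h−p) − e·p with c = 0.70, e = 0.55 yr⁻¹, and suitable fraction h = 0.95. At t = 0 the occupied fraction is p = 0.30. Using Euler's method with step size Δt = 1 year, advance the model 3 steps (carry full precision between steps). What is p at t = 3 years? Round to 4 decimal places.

Update rule: p ← p + [c·p·(h−p) − e·p]·Δt with Δt = 1.
p: 0.30000 → 0.27150  (Δp = -0.02850)
p: 0.27150 → 0.25112  (Δp = -0.02038)
p: 0.25112 → 0.23586  (Δp = -0.01527)

0.2359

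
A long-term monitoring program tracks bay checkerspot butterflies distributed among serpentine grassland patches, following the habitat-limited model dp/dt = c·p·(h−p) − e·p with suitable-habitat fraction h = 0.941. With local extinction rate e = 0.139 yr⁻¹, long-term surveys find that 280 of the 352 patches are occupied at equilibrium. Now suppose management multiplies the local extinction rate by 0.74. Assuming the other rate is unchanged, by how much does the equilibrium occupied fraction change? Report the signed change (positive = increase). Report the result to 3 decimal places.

Observed p* = 280/352 = 0.79545.
Balance c(h−p*) = e gives c = e/(0.941 − 0.79545) = 0.139/0.14555 = 0.95500.
New p* = 0.941 − e/c = 0.941 − 0.10286/0.95500 = 0.83329.
Δp* = 0.83329 − 0.79545 = +0.03784.

0.038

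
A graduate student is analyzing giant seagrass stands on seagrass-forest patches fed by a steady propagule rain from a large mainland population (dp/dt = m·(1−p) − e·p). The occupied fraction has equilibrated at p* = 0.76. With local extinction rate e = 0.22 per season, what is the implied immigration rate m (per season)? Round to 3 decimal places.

0.697

At equilibrium m(1−p*) = e·p*, so m = e·p*/(1−p*).
m = 0.22 × 0.76 / 0.2400 = 0.1672/0.2400 = 0.6967.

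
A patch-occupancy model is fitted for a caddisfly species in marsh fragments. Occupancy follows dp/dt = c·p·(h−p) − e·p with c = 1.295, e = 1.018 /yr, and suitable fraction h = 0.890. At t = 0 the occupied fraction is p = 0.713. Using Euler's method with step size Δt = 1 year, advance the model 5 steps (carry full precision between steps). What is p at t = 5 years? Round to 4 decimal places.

0.1250

Update rule: p ← p + [c·p·(h−p) − e·p]·Δt with Δt = 1.
p: 0.71300 → 0.15060  (Δp = -0.56240)
p: 0.15060 → 0.14149  (Δp = -0.00911)
p: 0.14149 → 0.13460  (Δp = -0.00689)
p: 0.13460 → 0.12925  (Δp = -0.00535)
p: 0.12925 → 0.12501  (Δp = -0.00424)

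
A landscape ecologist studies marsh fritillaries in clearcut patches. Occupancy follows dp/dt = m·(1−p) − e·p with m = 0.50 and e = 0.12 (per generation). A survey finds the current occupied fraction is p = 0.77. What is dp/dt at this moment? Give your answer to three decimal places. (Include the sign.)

Colonization term: m·(1−p) = 0.50×0.2300 = 0.11500.
Extinction term: e·p = 0.09240.
dp/dt = 0.11500 − 0.09240 = 0.02260.

0.023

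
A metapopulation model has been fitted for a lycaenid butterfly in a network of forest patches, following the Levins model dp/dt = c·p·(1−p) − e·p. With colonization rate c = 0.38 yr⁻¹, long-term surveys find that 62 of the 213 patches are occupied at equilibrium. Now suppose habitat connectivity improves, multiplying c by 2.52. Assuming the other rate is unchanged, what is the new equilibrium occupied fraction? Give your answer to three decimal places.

Observed p* = 62/213 = 0.29108.
Balance c(1−p*) = e gives e = 0.38×(1 − 0.29108) = 0.26939.
New p* = 1 − e/c = 1 − 0.26939/0.95760 = 0.71868.

0.719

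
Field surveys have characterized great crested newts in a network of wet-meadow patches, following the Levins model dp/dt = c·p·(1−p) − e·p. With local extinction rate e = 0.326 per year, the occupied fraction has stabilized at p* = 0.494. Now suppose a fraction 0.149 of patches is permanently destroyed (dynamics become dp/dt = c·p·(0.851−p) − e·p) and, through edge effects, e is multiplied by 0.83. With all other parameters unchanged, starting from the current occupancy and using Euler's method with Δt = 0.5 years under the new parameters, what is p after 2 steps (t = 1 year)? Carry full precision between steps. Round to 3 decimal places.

0.476

Balance c(1−p*) = e gives c = e/(1 − 0.49400) = 0.326/0.50600 = 0.64427.
Starting from p₀ = 0.49400; update p ← p + (dp/dt)·Δt with the new parameters.
step 1: Δp = -0.01002, p = 0.48398
step 2: Δp = -0.00826, p = 0.47572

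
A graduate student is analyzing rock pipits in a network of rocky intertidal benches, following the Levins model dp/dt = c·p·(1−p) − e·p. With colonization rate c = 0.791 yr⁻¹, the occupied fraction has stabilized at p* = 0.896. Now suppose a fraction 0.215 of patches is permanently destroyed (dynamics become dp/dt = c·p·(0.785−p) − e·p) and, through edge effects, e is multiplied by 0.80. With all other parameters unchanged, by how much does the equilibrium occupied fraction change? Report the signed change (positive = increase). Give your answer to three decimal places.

-0.194

Balance c(1−p*) = e gives e = 0.791×(1 − 0.89600) = 0.08226.
New p* = 0.785 − e/c = 0.785 − 0.06581/0.79100 = 0.70180.
Δp* = 0.70180 − 0.89600 = -0.19420.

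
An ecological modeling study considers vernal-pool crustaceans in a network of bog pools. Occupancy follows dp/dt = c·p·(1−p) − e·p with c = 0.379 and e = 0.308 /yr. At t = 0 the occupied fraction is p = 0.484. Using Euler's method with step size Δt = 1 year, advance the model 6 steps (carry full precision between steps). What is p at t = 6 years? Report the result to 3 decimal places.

Update rule: p ← p + [c·p·(1−p) − e·p]·Δt with Δt = 1.
p: 0.48400 → 0.42958  (Δp = -0.05442)
p: 0.42958 → 0.39014  (Δp = -0.03944)
p: 0.39014 → 0.36015  (Δp = -0.02999)
p: 0.36015 → 0.33656  (Δp = -0.02359)
p: 0.33656 → 0.31753  (Δp = -0.01904)
p: 0.31753 → 0.30186  (Δp = -0.01567)

0.302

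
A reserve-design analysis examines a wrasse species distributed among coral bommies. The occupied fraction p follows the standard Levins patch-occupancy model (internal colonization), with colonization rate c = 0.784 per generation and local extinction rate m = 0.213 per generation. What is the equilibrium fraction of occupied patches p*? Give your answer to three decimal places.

At equilibrium, colonization balances extinction: c·p*·(1−p*) = m·p*.
So p* = 1 − m/c = 1 − 0.213/0.784 = 1 − 0.2717 = 0.7283.

0.728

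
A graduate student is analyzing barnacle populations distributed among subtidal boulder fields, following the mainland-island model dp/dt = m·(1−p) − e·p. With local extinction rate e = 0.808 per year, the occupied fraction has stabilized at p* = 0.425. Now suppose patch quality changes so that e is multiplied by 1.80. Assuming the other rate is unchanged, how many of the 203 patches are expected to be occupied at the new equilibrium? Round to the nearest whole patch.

59

Balance m(1−p*) = e·p* gives m = e·p*/(1−p*) = 0.808×0.42500/0.57500 = 0.59722.
New p* = m/(m+e) = 0.59722/(0.59722+1.45440) = 0.29110.
Expected occupied = 203 × 0.29110 = 59.09 ≈ 59.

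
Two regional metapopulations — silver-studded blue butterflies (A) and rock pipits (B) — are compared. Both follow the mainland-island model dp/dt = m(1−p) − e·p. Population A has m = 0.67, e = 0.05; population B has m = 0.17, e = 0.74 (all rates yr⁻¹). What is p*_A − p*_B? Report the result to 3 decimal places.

A: p*_A = m/(m+e) = 0.67/0.7200 = 0.9306.
B: p*_B = 0.17/0.9100 = 0.1868.
p*_A − p*_B = 0.9306 − 0.1868 = 0.7437.

0.744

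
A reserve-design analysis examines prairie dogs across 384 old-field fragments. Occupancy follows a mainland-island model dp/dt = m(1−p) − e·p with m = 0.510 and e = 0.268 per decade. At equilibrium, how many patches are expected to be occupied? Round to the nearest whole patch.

252

p* = m/(m+e) = 0.510/0.7780 = 0.6555.
Expected occupied patches = N × p* = 384 × 0.6555 = 251.72 ≈ 252.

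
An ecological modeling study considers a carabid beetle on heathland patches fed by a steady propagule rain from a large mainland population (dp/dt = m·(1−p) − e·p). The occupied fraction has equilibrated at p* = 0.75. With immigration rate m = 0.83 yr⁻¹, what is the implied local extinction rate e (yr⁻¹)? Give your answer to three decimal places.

At equilibrium m(1−p*) = e·p*, so e = m(1−p*)/p*.
e = 0.83 × 0.2500 / 0.75 = 0.2767.

0.277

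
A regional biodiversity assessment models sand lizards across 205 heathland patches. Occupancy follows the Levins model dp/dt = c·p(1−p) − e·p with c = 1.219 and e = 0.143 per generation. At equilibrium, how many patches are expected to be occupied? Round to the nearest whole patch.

p* = 1 − e/c = 1 − 0.143/1.219 = 0.8827.
Expected occupied patches = N × p* = 205 × 0.8827 = 180.95 ≈ 181.

181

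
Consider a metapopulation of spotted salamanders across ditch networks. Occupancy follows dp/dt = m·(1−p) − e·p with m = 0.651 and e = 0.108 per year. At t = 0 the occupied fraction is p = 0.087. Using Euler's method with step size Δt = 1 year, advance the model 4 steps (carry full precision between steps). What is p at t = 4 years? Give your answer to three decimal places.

0.855

Update rule: p ← p + [m·(1−p) − e·p]·Δt with Δt = 1.
  1  |  dp/dt·Δt = +0.584967  |  p_1 = 0.671967
  2  |  dp/dt·Δt = +0.140977  |  p_2 = 0.812944
  3  |  dp/dt·Δt = +0.033975  |  p_3 = 0.846920
  4  |  dp/dt·Δt = +0.008188  |  p_4 = 0.855108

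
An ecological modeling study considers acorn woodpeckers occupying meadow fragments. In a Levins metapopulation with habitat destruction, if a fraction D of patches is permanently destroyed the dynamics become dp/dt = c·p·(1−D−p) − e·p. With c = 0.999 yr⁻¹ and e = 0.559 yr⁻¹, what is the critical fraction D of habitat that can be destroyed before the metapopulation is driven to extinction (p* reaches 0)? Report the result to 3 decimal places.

The nontrivial equilibrium is p* = (1−D) − e/c; extinction occurs when this hits zero.
So D_crit = 1 − e/c = 1 − 0.559/0.999 = 1 − 0.5596 = 0.4404.
This equals the undisturbed p*, a classic result of Lande's extension.

0.440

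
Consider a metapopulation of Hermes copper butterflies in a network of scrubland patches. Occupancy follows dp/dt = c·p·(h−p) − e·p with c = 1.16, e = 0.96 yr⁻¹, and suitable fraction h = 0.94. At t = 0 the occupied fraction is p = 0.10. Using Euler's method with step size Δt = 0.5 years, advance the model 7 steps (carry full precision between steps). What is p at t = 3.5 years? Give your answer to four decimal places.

0.1043

Update rule: p ← p + [c·p·(h−p) − e·p]·Δt with Δt = 0.5.
step 1: Δp = +0.00072, p = 0.10072
step 2: Δp = +0.00068, p = 0.10140
step 3: Δp = +0.00065, p = 0.10205
step 4: Δp = +0.00061, p = 0.10266
step 5: Δp = +0.00058, p = 0.10324
step 6: Δp = +0.00055, p = 0.10379
step 7: Δp = +0.00052, p = 0.10431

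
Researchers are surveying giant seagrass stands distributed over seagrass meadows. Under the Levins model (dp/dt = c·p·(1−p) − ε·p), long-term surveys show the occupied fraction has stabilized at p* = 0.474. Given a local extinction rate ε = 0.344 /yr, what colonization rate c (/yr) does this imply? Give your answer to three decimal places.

At equilibrium c(1−p*) = ε, so c = ε/(1−p*).
c = 0.344/(1 − 0.474) = 0.344/0.5260 = 0.6540.

0.654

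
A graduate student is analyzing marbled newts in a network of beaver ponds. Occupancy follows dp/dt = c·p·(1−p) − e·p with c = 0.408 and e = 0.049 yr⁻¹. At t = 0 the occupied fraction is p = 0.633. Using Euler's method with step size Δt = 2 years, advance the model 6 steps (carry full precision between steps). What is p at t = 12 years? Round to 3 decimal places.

0.880

Update rule: p ← p + [c·p·(1−p) − e·p]·Δt with Δt = 2.
  1  |  dp/dt·Δt = +0.127532  |  p_1 = 0.760532
  2  |  dp/dt·Δt = +0.074080  |  p_2 = 0.834612
  3  |  dp/dt·Δt = +0.030844  |  p_3 = 0.865456
  4  |  dp/dt·Δt = +0.010202  |  p_4 = 0.875658
  5  |  dp/dt·Δt = +0.003032  |  p_5 = 0.878690
  6  |  dp/dt·Δt = +0.000869  |  p_6 = 0.879559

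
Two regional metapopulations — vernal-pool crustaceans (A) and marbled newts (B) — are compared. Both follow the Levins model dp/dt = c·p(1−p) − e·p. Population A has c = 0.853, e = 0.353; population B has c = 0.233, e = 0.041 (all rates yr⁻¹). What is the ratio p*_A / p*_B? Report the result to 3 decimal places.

0.711

A: p*_A = 1 − 0.353/0.853 = 0.5862.
B: p*_B = 1 − 0.041/0.233 = 0.8240.
p*_A / p*_B = 0.5862/0.8240 = 0.7113.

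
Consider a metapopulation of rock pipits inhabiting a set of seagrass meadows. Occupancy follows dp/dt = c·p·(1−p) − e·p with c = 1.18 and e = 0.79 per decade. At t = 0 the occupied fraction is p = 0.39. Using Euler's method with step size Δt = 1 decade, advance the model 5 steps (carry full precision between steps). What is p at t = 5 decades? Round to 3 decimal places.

0.334

Update rule: p ← p + [c·p·(1−p) − e·p]·Δt with Δt = 1.
t = 1: p = 0.39000 + (-0.02738) = 0.36262
t = 2: p = 0.36262 + (-0.01374) = 0.34888
t = 3: p = 0.34888 + (-0.00756) = 0.34132
t = 4: p = 0.34132 + (-0.00435) = 0.33696
t = 5: p = 0.33696 + (-0.00257) = 0.33440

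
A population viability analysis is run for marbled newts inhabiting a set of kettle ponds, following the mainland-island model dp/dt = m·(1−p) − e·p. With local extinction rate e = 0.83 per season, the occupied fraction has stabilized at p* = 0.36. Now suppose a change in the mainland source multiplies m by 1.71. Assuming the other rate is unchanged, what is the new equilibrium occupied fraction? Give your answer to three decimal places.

Balance m(1−p*) = e·p* gives m = e·p*/(1−p*) = 0.83×0.36000/0.64000 = 0.46687.
New p* = m/(m+e) = 0.79835/(0.79835+0.83000) = 0.49028.

0.490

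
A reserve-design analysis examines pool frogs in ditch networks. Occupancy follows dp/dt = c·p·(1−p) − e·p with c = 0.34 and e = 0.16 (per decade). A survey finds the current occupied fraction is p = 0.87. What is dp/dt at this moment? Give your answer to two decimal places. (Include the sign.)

-0.10

Colonization term: c·p·(1−p) = 0.34×0.87×0.1300 = 0.03845.
Extinction term: e·p = 0.13920.
dp/dt = 0.03845 − 0.13920 = -0.10075.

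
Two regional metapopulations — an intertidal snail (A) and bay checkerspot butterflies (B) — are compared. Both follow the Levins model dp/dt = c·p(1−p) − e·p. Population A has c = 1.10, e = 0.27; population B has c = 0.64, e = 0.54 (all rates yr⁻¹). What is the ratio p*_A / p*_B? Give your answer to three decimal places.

4.829

A: p*_A = 1 − 0.27/1.10 = 0.7545.
B: p*_B = 1 − 0.54/0.64 = 0.1562.
p*_A / p*_B = 0.7545/0.1562 = 4.8291.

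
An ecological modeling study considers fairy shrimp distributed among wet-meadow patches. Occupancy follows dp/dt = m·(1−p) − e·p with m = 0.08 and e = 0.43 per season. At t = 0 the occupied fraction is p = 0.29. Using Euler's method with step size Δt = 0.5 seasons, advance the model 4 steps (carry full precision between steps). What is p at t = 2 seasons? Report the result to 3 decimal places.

0.198

Update rule: p ← p + [m·(1−p) − e·p]·Δt with Δt = 0.5.
step 1: Δp = -0.03395, p = 0.25605
step 2: Δp = -0.02529, p = 0.23076
step 3: Δp = -0.01884, p = 0.21191
step 4: Δp = -0.01404, p = 0.19788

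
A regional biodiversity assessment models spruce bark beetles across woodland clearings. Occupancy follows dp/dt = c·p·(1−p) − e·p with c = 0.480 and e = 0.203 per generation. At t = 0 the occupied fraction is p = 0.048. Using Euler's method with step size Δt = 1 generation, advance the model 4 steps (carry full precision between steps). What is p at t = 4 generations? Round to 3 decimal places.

Update rule: p ← p + [c·p·(1−p) − e·p]·Δt with Δt = 1.
p: 0.04800 → 0.06019  (Δp = +0.01219)
p: 0.06019 → 0.07512  (Δp = +0.01493)
p: 0.07512 → 0.09322  (Δp = +0.01810)
p: 0.09322 → 0.11488  (Δp = +0.02165)

0.115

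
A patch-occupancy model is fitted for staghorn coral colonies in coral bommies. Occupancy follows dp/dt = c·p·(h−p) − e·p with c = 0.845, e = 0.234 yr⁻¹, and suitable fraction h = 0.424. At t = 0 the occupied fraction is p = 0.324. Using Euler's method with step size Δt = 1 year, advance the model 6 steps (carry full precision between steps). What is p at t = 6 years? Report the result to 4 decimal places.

Update rule: p ← p + [c·p·(h−p) − e·p]·Δt with Δt = 1.
  1  |  dp/dt·Δt = -0.048438  |  p_1 = 0.275562
  2  |  dp/dt·Δt = -0.029918  |  p_2 = 0.245644
  3  |  dp/dt·Δt = -0.020460  |  p_3 = 0.225185
  4  |  dp/dt·Δt = -0.014862  |  p_4 = 0.210322
  5  |  dp/dt·Δt = -0.011240  |  p_5 = 0.199082
  6  |  dp/dt·Δt = -0.008749  |  p_6 = 0.190334

0.1903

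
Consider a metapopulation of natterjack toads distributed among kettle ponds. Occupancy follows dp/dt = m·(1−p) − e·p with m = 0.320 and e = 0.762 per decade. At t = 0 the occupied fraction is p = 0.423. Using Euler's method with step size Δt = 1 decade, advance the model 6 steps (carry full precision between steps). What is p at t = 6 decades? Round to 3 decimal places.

0.296

Update rule: p ← p + [m·(1−p) − e·p]·Δt with Δt = 1.
t = 1: p = 0.42300 + (-0.13769) = 0.28531
t = 2: p = 0.28531 + (+0.01129) = 0.29660
t = 3: p = 0.29660 + (-0.00093) = 0.29568
t = 4: p = 0.29568 + (+0.00008) = 0.29575
t = 5: p = 0.29575 + (-0.00001) = 0.29575
t = 6: p = 0.29575 + (+0.00000) = 0.29575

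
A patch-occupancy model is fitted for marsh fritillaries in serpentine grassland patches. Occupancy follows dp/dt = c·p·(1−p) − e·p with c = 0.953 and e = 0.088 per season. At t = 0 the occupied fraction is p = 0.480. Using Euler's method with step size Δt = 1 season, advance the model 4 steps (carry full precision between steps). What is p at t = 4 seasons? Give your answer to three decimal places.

Update rule: p ← p + [c·p·(1−p) − e·p]·Δt with Δt = 1.
p: 0.48000 → 0.67563  (Δp = +0.19563)
p: 0.67563 → 0.82503  (Δp = +0.14940)
p: 0.82503 → 0.89000  (Δp = +0.06497)
p: 0.89000 → 0.90498  (Δp = +0.01498)

0.905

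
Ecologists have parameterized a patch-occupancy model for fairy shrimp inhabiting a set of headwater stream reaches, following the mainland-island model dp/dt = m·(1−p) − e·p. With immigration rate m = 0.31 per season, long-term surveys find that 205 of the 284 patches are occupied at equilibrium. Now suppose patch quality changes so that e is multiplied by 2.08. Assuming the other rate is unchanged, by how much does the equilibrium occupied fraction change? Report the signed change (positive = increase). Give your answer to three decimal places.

-0.167

Observed p* = 205/284 = 0.72183.
Balance m(1−p*) = e·p* gives e = m(1−p*)/p* = 0.31×0.27817/0.72183 = 0.11946.
New p* = m/(m+e) = 0.31000/(0.31000+0.24848) = 0.55508.
Δp* = 0.55508 − 0.72183 = -0.16675.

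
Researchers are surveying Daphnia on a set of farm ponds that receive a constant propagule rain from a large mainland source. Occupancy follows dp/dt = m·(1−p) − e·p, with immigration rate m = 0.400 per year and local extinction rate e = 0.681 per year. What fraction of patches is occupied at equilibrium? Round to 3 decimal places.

Setting dp/dt = 0: m − m·p* = e·p*, so m = (m+e)·p*.
p* = m/(m+e) = 0.400/(0.400+0.681) = 0.400/1.0810 = 0.3700.

0.370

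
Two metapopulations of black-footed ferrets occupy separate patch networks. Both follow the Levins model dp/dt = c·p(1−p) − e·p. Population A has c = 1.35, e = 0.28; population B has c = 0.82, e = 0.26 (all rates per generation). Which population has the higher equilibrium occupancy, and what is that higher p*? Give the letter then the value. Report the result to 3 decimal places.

A: p*_A = 1 − 0.28/1.35 = 0.7926.
B: p*_B = 1 − 0.26/0.82 = 0.6829.
A is higher at 0.7926.

A, 0.793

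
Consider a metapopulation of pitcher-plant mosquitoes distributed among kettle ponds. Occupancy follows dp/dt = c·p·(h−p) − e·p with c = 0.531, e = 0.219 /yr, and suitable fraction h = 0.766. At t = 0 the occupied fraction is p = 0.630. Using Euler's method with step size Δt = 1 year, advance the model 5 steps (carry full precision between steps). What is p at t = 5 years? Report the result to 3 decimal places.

Update rule: p ← p + [c·p·(h−p) − e·p]·Δt with Δt = 1.
p: 0.63000 → 0.53753  (Δp = -0.09247)
p: 0.53753 → 0.48502  (Δp = -0.05251)
p: 0.48502 → 0.45117  (Δp = -0.03385)
p: 0.45117 → 0.42779  (Δp = -0.02338)
p: 0.42779 → 0.41093  (Δp = -0.01686)

0.411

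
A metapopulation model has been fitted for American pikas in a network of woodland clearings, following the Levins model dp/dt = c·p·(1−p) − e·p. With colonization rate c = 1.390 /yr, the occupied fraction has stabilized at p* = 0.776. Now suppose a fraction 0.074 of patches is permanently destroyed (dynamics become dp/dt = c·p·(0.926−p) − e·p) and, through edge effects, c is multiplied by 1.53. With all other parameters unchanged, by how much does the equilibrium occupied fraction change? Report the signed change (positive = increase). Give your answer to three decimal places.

0.004

Balance c(1−p*) = e gives e = 1.390×(1 − 0.77600) = 0.31136.
New p* = 0.926 − e/c = 0.926 − 0.31136/2.12670 = 0.77959.
Δp* = 0.77959 − 0.77600 = +0.00359.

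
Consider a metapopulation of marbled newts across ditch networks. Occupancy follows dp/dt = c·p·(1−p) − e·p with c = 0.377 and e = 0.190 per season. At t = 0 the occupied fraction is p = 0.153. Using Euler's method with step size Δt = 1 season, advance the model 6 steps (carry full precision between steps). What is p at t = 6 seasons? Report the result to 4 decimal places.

Update rule: p ← p + [c·p·(1−p) − e·p]·Δt with Δt = 1.
step 1: Δp = +0.01979, p = 0.17279
step 2: Δp = +0.02106, p = 0.19384
step 3: Δp = +0.02208, p = 0.21592
step 4: Δp = +0.02280, p = 0.23873
step 5: Δp = +0.02316, p = 0.26188
step 6: Δp = +0.02312, p = 0.28500

0.2850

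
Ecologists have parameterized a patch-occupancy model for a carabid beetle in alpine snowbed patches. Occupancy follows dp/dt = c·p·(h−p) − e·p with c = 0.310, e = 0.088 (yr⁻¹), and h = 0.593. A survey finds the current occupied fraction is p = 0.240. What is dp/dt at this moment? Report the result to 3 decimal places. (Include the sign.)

Colonization term: c·p·(h−p) = 0.310×0.240×0.3530 = 0.02626.
Extinction term: e·p = 0.02112.
dp/dt = 0.02626 − 0.02112 = 0.00514.

0.005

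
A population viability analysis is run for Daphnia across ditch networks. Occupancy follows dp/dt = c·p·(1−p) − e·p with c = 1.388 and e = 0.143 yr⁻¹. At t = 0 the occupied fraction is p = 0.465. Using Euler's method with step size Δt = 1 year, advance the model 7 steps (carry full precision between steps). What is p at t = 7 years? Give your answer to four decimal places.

Update rule: p ← p + [c·p·(1−p) − e·p]·Δt with Δt = 1.
p: 0.46500 → 0.74380  (Δp = +0.27880)
p: 0.74380 → 0.90194  (Δp = +0.15813)
p: 0.90194 → 0.89572  (Δp = -0.00621)
p: 0.89572 → 0.89728  (Δp = +0.00155)
p: 0.89728 → 0.89690  (Δp = -0.00038)
p: 0.89690 → 0.89699  (Δp = +0.00009)
p: 0.89699 → 0.89697  (Δp = -0.00002)

0.8970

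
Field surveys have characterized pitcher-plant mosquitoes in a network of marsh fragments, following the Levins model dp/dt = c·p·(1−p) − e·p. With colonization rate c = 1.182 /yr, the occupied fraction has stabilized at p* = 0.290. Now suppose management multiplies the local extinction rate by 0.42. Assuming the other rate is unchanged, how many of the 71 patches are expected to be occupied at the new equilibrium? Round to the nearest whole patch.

Balance c(1−p*) = e gives e = 1.182×(1 − 0.29000) = 0.83922.
New p* = 1 − e/c = 1 − 0.35247/1.18200 = 0.70180.
Expected occupied = 71 × 0.70180 = 49.83 ≈ 50.

50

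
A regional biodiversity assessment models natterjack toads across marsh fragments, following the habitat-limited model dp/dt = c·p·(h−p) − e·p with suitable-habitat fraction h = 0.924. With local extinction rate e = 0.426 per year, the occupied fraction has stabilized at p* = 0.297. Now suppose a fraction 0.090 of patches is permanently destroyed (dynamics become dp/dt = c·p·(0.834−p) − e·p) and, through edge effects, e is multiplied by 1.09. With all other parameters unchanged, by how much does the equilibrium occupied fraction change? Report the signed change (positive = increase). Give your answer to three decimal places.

-0.146

Balance c(h−p*) = e gives c = e/(0.924 − 0.29700) = 0.426/0.62700 = 0.67943.
New p* = 0.834 − e/c = 0.834 − 0.46434/0.67943 = 0.15057.
Δp* = 0.15057 − 0.29700 = -0.14643.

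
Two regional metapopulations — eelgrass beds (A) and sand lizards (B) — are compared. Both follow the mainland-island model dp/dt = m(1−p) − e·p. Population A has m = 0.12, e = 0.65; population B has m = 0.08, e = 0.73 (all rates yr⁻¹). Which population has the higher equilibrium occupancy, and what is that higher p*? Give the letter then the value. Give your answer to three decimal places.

A, 0.156

A: p*_A = m/(m+e) = 0.12/0.7700 = 0.1558.
B: p*_B = 0.08/0.8100 = 0.0988.
A is higher at 0.1558.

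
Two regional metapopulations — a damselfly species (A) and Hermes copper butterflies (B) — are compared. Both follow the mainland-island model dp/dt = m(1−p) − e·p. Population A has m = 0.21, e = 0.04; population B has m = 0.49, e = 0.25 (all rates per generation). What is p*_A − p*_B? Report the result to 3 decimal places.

A: p*_A = m/(m+e) = 0.21/0.2500 = 0.8400.
B: p*_B = 0.49/0.7400 = 0.6622.
p*_A − p*_B = 0.8400 − 0.6622 = 0.1778.

0.178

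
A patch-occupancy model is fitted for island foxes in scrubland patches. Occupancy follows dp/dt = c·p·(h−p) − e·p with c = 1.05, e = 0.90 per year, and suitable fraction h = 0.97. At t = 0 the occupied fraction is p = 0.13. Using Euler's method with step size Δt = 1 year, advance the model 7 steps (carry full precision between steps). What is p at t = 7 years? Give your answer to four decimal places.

Update rule: p ← p + [c·p·(h−p) − e·p]·Δt with Δt = 1.
step 1: Δp = -0.00234, p = 0.12766
step 2: Δp = -0.00198, p = 0.12568
step 3: Δp = -0.00169, p = 0.12398
step 4: Δp = -0.00145, p = 0.12254
step 5: Δp = -0.00125, p = 0.12129
step 6: Δp = -0.00107, p = 0.12022
step 7: Δp = -0.00093, p = 0.11929

0.1193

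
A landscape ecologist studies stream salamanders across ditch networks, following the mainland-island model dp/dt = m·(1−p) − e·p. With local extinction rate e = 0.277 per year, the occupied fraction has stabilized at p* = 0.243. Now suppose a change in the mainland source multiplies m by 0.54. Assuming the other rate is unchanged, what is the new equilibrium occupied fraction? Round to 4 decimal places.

0.1477

Balance m(1−p*) = e·p* gives m = e·p*/(1−p*) = 0.277×0.24300/0.75700 = 0.08892.
New p* = m/(m+e) = 0.04802/(0.04802+0.27700) = 0.14774.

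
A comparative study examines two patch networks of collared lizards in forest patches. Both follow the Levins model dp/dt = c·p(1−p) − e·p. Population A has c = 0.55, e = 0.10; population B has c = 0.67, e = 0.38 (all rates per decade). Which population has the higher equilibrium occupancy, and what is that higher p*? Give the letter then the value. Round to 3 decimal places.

A, 0.818

A: p*_A = 1 − 0.10/0.55 = 0.8182.
B: p*_B = 1 − 0.38/0.67 = 0.4328.
A is higher at 0.8182.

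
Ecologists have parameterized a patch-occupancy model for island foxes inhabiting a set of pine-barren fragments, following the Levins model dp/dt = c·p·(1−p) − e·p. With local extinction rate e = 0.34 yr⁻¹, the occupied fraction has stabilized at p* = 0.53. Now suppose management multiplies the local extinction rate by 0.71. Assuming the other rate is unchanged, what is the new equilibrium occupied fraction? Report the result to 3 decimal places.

Balance c(1−p*) = e gives c = e/(1 − 0.53000) = 0.34/0.47000 = 0.72340.
New p* = 1 − e/c = 1 − 0.24140/0.72340 = 0.66630.

0.666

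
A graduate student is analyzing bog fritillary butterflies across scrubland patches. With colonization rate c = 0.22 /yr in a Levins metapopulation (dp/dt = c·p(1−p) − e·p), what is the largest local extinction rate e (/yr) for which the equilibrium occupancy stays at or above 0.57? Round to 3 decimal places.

0.095

1 − e/c ≥ 0.57 ⇒ e ≤ c(1 − 0.57) = 0.22 × 0.4300.
e_max = 0.0946.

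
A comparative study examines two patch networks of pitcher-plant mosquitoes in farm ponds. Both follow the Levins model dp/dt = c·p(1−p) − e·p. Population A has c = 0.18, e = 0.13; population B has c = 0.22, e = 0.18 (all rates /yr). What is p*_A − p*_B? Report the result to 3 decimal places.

0.096

A: p*_A = 1 − 0.13/0.18 = 0.2778.
B: p*_B = 1 − 0.18/0.22 = 0.1818.
p*_A − p*_B = 0.2778 − 0.1818 = 0.0960.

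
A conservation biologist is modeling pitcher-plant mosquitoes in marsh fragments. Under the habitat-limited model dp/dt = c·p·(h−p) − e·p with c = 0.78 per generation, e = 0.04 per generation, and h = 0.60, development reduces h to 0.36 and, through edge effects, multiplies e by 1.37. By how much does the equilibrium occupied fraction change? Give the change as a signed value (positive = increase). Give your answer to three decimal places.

Before: p* = h − e/c = 0.60 − 0.04/0.78 = 0.60 − 0.0513 = 0.5487.
After: c = 0.78, e = 0.0548, h = 0.36; p* = 0.36 − 0.0548/0.78 = 0.2897.
Δp* = 0.2897 − 0.5487 = -0.2590.

-0.259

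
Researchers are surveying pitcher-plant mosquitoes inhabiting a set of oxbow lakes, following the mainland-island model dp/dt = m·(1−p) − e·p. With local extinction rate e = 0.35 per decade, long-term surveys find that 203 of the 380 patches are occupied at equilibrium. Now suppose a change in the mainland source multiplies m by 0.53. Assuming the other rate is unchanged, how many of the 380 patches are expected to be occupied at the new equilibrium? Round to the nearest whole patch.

144

Observed p* = 203/380 = 0.53421.
Balance m(1−p*) = e·p* gives m = e·p*/(1−p*) = 0.35×0.53421/0.46579 = 0.40141.
New p* = m/(m+e) = 0.21275/(0.21275+0.35000) = 0.37805.
Expected occupied = 380 × 0.37805 = 143.66 ≈ 144.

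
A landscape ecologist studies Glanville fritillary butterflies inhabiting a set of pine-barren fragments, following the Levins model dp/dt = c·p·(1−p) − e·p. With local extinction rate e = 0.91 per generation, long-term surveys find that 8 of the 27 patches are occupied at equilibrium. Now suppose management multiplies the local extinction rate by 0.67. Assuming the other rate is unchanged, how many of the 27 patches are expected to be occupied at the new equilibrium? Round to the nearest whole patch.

Observed p* = 8/27 = 0.29630.
Balance c(1−p*) = e gives c = e/(1 − 0.29630) = 0.91/0.70370 = 1.29316.
New p* = 1 − e/c = 1 − 0.60970/1.29316 = 0.52852.
Expected occupied = 27 × 0.52852 = 14.27 ≈ 14.

14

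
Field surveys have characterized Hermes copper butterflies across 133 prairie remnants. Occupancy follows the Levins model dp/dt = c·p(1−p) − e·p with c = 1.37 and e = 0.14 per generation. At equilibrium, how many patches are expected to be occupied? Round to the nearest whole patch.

119

p* = 1 − e/c = 1 − 0.14/1.37 = 0.8978.
Expected occupied patches = N × p* = 133 × 0.8978 = 119.41 ≈ 119.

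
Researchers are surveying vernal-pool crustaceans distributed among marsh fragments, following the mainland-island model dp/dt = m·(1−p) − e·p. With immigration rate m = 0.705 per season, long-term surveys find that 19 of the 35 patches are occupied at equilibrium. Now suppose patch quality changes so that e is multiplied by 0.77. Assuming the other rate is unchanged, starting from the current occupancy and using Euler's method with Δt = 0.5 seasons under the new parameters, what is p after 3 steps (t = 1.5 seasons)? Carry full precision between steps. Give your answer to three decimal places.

0.602

Observed p* = 19/35 = 0.54286.
Balance m(1−p*) = e·p* gives e = m(1−p*)/p* = 0.705×0.45714/0.54286 = 0.59368.
Starting from p₀ = 0.54286; update p ← p + (dp/dt)·Δt with the new parameters.
p: 0.54286 → 0.57992  (Δp = +0.03706)
p: 0.57992 → 0.59545  (Δp = +0.01553)
p: 0.59545 → 0.60195  (Δp = +0.00650)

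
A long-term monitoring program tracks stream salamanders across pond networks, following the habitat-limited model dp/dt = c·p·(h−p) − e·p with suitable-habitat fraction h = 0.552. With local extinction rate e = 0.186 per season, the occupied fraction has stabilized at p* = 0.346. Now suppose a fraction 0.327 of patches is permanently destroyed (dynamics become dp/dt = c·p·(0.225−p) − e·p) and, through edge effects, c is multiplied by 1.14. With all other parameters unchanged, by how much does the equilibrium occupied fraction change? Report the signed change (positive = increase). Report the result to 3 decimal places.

Balance c(h−p*) = e gives c = e/(0.552 − 0.34600) = 0.186/0.20600 = 0.90291.
New p* = 0.225 − e/c = 0.225 − 0.18600/1.02932 = 0.04430.
Δp* = 0.04430 − 0.34600 = -0.30170.

-0.302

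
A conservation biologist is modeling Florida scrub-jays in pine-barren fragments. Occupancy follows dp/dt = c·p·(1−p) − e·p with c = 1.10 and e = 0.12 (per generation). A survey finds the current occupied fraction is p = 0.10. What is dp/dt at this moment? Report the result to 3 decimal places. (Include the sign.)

Colonization term: c·p·(1−p) = 1.10×0.10×0.9000 = 0.09900.
Extinction term: e·p = 0.01200.
dp/dt = 0.09900 − 0.01200 = 0.08700.

0.087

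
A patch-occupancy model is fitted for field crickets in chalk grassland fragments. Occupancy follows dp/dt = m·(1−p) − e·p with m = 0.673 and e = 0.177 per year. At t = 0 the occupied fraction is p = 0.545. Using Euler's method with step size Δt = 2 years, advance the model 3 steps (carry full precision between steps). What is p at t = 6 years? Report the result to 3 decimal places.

0.876

Update rule: p ← p + [m·(1−p) − e·p]·Δt with Δt = 2.
  1  |  dp/dt·Δt = +0.419500  |  p_1 = 0.964500
  2  |  dp/dt·Δt = -0.293650  |  p_2 = 0.670850
  3  |  dp/dt·Δt = +0.205555  |  p_3 = 0.876405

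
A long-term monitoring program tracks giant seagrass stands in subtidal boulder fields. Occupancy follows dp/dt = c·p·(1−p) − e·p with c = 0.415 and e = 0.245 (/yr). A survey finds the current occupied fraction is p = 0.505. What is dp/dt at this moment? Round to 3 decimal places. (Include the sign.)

-0.020

Colonization term: c·p·(1−p) = 0.415×0.505×0.4950 = 0.10374.
Extinction term: e·p = 0.12373.
dp/dt = 0.10374 − 0.12373 = -0.01999.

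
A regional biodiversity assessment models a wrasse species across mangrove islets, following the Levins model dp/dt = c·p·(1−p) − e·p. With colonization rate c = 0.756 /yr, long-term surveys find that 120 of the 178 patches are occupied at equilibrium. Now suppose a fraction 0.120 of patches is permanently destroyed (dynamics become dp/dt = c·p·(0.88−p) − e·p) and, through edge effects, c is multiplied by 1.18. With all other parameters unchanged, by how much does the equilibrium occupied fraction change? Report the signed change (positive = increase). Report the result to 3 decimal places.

-0.070

Observed p* = 120/178 = 0.67416.
Balance c(1−p*) = e gives e = 0.756×(1 − 0.67416) = 0.24634.
New p* = 0.88 − e/c = 0.88 − 0.24634/0.89208 = 0.60386.
Δp* = 0.60386 − 0.67416 = -0.07030.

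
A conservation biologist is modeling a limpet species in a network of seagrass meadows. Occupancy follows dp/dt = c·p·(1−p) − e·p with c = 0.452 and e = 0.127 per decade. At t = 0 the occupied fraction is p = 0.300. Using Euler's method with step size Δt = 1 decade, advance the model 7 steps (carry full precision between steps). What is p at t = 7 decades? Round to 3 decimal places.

Update rule: p ← p + [c·p·(1−p) − e·p]·Δt with Δt = 1.
t = 1: p = 0.30000 + (+0.05682) = 0.35682
t = 2: p = 0.35682 + (+0.05842) = 0.41524
t = 3: p = 0.41524 + (+0.05702) = 0.47225
t = 4: p = 0.47225 + (+0.05268) = 0.52493
t = 5: p = 0.52493 + (+0.04605) = 0.57098
t = 6: p = 0.57098 + (+0.03821) = 0.60919
t = 7: p = 0.60919 + (+0.03024) = 0.63943

0.639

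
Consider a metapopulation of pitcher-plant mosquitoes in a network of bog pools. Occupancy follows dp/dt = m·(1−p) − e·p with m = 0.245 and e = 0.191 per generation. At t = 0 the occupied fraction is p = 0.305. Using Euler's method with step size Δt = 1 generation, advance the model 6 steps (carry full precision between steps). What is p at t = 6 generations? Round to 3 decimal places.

Update rule: p ← p + [m·(1−p) − e·p]·Δt with Δt = 1.
step 1: Δp = +0.11202, p = 0.41702
step 2: Δp = +0.06318, p = 0.48020
step 3: Δp = +0.03563, p = 0.51583
step 4: Δp = +0.02010, p = 0.53593
step 5: Δp = +0.01133, p = 0.54726
step 6: Δp = +0.00639, p = 0.55366

0.554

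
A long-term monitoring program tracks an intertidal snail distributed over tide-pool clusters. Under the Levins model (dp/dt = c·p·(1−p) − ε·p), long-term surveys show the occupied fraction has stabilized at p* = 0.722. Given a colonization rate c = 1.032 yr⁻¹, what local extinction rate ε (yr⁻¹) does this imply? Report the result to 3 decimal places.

0.287

At equilibrium c(1−p*) = ε.
ε = 1.032 × (1 − 0.722) = 1.032 × 0.2780 = 0.2869.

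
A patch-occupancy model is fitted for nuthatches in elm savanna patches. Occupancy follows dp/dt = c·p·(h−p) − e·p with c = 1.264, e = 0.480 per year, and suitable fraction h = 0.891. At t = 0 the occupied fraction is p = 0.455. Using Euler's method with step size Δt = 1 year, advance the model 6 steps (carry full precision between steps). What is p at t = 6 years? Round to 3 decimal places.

0.511

Update rule: p ← p + [c·p·(h−p) − e·p]·Δt with Δt = 1.
step 1: Δp = +0.03235, p = 0.48735
step 2: Δp = +0.01472, p = 0.50208
step 3: Δp = +0.00582, p = 0.50790
step 4: Δp = +0.00215, p = 0.51005
step 5: Δp = +0.00077, p = 0.51083
step 6: Δp = +0.00028, p = 0.51110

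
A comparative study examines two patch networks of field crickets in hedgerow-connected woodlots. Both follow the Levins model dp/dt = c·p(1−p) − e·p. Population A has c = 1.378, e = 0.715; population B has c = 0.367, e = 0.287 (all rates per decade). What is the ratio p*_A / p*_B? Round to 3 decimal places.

A: p*_A = 1 − 0.715/1.378 = 0.4811.
B: p*_B = 1 − 0.287/0.367 = 0.2180.
p*_A / p*_B = 0.4811/0.2180 = 2.2072.

2.207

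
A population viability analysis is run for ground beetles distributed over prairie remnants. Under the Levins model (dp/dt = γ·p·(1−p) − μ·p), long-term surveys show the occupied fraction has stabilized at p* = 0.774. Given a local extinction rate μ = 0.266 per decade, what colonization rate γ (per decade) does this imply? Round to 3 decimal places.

At equilibrium γ(1−p*) = μ, so γ = μ/(1−p*).
γ = 0.266/(1 − 0.774) = 0.266/0.2260 = 1.1770.

1.177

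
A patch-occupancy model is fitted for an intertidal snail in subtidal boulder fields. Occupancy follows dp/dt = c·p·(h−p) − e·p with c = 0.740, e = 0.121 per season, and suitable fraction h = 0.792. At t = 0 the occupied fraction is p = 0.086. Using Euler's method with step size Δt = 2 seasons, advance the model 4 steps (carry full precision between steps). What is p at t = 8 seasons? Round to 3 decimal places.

Update rule: p ← p + [c·p·(h−p) − e·p]·Δt with Δt = 2.
p: 0.08600 → 0.15505  (Δp = +0.06905)
p: 0.15505 → 0.26369  (Δp = +0.10864)
p: 0.26369 → 0.40605  (Δp = +0.14237)
p: 0.40605 → 0.53973  (Δp = +0.13367)

0.540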